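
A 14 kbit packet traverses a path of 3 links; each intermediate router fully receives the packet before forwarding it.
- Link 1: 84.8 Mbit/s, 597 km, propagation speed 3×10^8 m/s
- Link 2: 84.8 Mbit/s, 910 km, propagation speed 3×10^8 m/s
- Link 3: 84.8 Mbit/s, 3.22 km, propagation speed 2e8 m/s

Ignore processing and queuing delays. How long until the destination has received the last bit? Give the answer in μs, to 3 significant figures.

5530 μs

L = 14000 bits.
Transmission delay per hop = L/R = 14000/84800000 = 165.094 μs; 3 hops → 495.283 μs.
Propagation delays (d/s per hop): 1990, 3033.33, 16.1 μs; sum = 5039.43 μs.
End-to-end = 5530 μs.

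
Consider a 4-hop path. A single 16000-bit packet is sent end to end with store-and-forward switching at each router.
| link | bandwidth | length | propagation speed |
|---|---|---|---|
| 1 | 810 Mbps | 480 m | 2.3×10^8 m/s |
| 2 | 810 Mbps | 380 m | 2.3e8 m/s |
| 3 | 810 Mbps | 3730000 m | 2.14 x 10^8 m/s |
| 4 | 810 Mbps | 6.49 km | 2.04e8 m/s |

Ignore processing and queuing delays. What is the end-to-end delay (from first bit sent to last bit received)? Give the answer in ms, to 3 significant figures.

17.5 ms

Transmission delay per hop = L/R = 16000/810000000 = 0.0197531 ms; 4 hops → 0.0790123 ms.
Propagation delays (d/s per hop): 0.00208696, 0.00165217, 17.4299, 0.0318137 ms; sum = 17.4655 ms.
End-to-end = 17.5 ms.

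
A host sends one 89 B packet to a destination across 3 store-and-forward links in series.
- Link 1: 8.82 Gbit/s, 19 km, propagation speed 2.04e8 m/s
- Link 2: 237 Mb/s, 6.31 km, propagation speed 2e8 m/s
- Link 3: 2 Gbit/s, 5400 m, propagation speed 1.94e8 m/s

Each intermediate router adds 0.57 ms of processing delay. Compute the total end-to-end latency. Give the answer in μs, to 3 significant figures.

L = 89 × 8 = 712 bits.
Transmission delays (L/R per hop): 0.0807256, 3.00422, 0.356 μs; sum = 3.44095 μs.
Propagation delays (d/s per hop): 93.1373, 31.55, 27.8351 μs; sum = 152.522 μs.
Processing at 2 router(s): 2 × 0.57 ms = 1140 μs.
End-to-end = 1300 μs.

1300 μs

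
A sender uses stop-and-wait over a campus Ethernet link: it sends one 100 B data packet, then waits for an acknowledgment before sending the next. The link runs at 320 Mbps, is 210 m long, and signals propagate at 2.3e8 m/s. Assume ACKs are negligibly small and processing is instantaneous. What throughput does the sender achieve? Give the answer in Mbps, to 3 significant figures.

185 Mbps

t_tx = L/R = 800/320000000 = 2.5e-06 s.
t_prop = 210/2.3e+08 = 9.13043e-07 s; RTT = 1.82609e-06 s.
Cycle = t_tx + RTT = 4.32609e-06 s.
Throughput = L / cycle = 800 / 4.32609e-06 = 185 Mbps.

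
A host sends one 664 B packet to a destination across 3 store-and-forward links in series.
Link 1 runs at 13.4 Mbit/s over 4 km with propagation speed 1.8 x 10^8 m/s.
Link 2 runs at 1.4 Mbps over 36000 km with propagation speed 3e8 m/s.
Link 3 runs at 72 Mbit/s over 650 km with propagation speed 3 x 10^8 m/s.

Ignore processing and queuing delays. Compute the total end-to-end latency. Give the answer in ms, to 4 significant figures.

L = 664 × 8 = 5312 bits.
Transmission delays (L/R per hop): 0.396418, 3.79429, 0.0737778 ms; sum = 4.26448 ms.
Propagation delays (d/s per hop): 0.0222222, 120, 2.16667 ms; sum = 122.189 ms.
End-to-end = 126.5 ms.

126.5 ms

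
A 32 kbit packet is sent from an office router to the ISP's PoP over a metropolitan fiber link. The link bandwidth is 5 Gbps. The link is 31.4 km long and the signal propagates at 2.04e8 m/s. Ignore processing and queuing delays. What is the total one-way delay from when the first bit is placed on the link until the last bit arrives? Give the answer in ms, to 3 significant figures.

0.160 ms

L = 32000 bits.
Transmission delay = L/R = 32000 / 5000000000 = 0.0064 ms.
Propagation delay = d/s = 31400 m / 204000000 m/s = 0.153922 ms.
Total = 0.160 ms.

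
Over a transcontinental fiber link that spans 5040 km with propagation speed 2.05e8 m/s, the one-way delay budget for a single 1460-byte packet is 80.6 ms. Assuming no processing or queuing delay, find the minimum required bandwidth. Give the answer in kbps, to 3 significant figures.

209 kbps

L = 11680 bits.
Propagation delay = 5040000 / 2.05e+08 = 24.5854 ms.
Transmission budget = 80.6 − 24.5854 = 56.0146 ms.
R ≥ L / t_tx = 11680 bits / 0.0560146 s = 209 kbps.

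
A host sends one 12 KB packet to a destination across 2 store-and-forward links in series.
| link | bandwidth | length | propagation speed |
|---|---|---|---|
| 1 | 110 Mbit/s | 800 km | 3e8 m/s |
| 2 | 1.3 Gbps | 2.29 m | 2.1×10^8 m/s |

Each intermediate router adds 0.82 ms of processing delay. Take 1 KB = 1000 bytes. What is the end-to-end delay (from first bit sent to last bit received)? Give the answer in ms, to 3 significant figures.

L = 96000 bits.
Transmission delays (L/R per hop): 0.872727, 0.0738462 ms; sum = 0.946573 ms.
Propagation delays (d/s per hop): 2.66667, 1.09048e-05 ms; sum = 2.66668 ms.
Processing at 1 router(s): 1 × 0.82 ms = 0.82 ms.
End-to-end = 4.43 ms.

4.43 ms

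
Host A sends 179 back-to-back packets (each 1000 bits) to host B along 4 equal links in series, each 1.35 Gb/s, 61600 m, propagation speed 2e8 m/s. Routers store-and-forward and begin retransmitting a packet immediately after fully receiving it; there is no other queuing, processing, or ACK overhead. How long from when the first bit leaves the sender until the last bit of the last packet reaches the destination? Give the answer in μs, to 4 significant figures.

Per-hop transmission t_tx = L/R = 1000/1350000000 = 0.740741 μs.
Per-hop propagation t_prop = 61600/200000000 = 308 μs.
Pipeline fill: first packet needs 4·t_tx to clear all hops; remaining 178 packets each add one t_tx.
Total = (4+179-1)·t_tx + 4·t_prop = 182·0.740741 + 4·308 = 1367 μs.

1367 μs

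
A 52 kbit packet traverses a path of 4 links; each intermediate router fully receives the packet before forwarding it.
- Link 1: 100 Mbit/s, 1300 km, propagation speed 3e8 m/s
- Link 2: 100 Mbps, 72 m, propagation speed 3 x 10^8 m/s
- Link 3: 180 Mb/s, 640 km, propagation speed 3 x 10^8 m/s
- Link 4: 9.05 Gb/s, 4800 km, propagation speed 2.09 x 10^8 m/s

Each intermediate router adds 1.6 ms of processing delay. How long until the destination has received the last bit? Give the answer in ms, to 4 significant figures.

L = 52000 bits.
Transmission delays (L/R per hop): 0.52, 0.52, 0.288889, 0.00574586 ms; sum = 1.33463 ms.
Propagation delays (d/s per hop): 4.33333, 0.00024, 2.13333, 22.9665 ms; sum = 29.4334 ms.
Processing at 3 router(s): 3 × 1.6 ms = 4.8 ms.
End-to-end = 35.57 ms.

35.57 ms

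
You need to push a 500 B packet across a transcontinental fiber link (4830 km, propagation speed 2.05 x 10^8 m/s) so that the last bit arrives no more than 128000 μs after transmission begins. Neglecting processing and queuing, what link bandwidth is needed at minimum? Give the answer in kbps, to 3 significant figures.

38.3 kbps

L = 4000 bits.
Propagation delay = 4830000 / 2.05e+08 = 23561 μs.
Transmission budget = 128000 − 23561 = 104439 μs.
R ≥ L / t_tx = 4000 bits / 0.104439 s = 38.3 kbps.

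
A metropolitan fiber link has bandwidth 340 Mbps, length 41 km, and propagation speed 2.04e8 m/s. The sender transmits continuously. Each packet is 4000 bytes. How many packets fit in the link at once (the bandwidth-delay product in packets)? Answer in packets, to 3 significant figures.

2.14 packets

Propagation delay = 41000 / 204000000 = 0.00020098 s.
BDP = R × t_prop = 340000000 × 0.00020098 = 68333.3 bits.
In packets of 32000 bits: 2.14 packets.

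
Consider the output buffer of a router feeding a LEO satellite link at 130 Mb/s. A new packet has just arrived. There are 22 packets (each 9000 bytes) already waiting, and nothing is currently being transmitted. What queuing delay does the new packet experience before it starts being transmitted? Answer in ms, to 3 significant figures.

12.2 ms

Each queued packet: L/R = 72000/130000000 = 0.553846 ms.
22 queued → 12.1846 ms.
Queuing delay = 12.2 ms.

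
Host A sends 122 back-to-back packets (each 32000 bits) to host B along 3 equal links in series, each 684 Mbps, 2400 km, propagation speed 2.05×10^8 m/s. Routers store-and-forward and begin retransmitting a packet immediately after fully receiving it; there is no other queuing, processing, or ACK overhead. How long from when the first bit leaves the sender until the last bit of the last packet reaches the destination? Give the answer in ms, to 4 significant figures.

Per-hop transmission t_tx = L/R = 32000/684000000 = 0.0467836 ms.
Per-hop propagation t_prop = 2400000/2.05e+08 = 11.7073 ms.
Pipeline fill: first packet needs 3·t_tx to clear all hops; remaining 121 packets each add one t_tx.
Total = (3+122-1)·t_tx + 3·t_prop = 124·0.0467836 + 3·11.7073 = 40.92 ms.

40.92 ms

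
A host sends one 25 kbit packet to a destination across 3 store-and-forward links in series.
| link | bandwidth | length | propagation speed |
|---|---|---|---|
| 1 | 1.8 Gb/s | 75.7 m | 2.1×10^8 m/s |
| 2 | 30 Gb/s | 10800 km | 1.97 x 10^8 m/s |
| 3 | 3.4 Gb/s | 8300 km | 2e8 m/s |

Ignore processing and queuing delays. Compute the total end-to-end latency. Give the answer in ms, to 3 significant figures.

L = 25000 bits.
Transmission delays (L/R per hop): 0.0138889, 0.000833333, 0.00735294 ms; sum = 0.0220752 ms.
Propagation delays (d/s per hop): 0.000360476, 54.8223, 41.5 ms; sum = 96.3227 ms.
End-to-end = 96.3 ms.

96.3 ms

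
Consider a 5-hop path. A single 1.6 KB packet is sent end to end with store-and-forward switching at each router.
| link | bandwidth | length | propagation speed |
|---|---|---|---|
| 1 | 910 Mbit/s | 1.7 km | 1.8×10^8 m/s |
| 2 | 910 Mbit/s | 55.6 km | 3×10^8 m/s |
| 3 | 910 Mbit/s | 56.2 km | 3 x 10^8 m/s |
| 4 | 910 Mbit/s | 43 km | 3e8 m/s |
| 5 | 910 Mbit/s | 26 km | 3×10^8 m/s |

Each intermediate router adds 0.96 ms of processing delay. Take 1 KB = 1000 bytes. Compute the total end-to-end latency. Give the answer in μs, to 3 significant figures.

4520 μs

L = 12800 bits.
Transmission delay per hop = L/R = 12800/910000000 = 14.0659 μs; 5 hops → 70.3297 μs.
Propagation delays (d/s per hop): 9.44444, 185.333, 187.333, 143.333, 86.6667 μs; sum = 612.111 μs.
Processing at 4 router(s): 4 × 0.96 ms = 3840 μs.
End-to-end = 4520 μs.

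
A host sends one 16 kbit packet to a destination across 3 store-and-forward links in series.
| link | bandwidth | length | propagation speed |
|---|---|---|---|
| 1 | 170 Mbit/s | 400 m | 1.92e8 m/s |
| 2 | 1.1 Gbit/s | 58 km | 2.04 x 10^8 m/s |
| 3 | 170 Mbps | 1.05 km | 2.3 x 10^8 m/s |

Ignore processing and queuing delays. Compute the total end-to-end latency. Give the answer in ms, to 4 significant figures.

L = 16000 bits.
Transmission delays (L/R per hop): 0.0941176, 0.0145455, 0.0941176 ms; sum = 0.202781 ms.
Propagation delays (d/s per hop): 0.00208333, 0.284314, 0.00456522 ms; sum = 0.290962 ms.
End-to-end = 0.4937 ms.

0.4937 ms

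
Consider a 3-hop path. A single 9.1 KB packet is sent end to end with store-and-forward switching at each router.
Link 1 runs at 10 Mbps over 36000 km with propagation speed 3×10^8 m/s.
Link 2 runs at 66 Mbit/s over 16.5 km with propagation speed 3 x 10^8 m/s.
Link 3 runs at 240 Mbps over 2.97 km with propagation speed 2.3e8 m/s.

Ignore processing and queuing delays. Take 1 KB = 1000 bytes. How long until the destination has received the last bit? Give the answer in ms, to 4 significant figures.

128.8 ms

L = 72800 bits.
Transmission delays (L/R per hop): 7.28, 1.10303, 0.303333 ms; sum = 8.68636 ms.
Propagation delays (d/s per hop): 120, 0.055, 0.012913 ms; sum = 120.068 ms.
End-to-end = 128.8 ms.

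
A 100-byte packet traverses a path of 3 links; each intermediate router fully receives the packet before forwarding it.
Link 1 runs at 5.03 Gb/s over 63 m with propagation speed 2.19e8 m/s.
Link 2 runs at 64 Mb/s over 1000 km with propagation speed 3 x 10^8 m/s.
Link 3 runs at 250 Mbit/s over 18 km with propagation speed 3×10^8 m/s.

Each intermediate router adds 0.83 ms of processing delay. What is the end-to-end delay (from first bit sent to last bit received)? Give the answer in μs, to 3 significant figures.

5070 μs

L = 100 × 8 = 800 bits.
Transmission delays (L/R per hop): 0.159046, 12.5, 3.2 μs; sum = 15.859 μs.
Propagation delays (d/s per hop): 0.287671, 3333.33, 60 μs; sum = 3393.62 μs.
Processing at 2 router(s): 2 × 0.83 ms = 1660 μs.
End-to-end = 5070 μs.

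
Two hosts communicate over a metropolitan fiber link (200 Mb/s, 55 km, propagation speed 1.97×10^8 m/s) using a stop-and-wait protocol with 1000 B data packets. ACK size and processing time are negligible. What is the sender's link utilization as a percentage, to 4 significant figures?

t_tx = L/R = 8000/200000000 = 4e-05 s.
t_prop = 55000/197000000 = 0.000279188 s; RTT = 0.000558376 s.
Cycle = t_tx + RTT = 0.000598376 s.
Utilization = t_tx / cycle = 4e-05/0.000598376 = 6.685 %.

6.685 %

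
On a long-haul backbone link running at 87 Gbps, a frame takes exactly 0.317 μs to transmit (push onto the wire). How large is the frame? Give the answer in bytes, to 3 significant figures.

L = R × t_tx = 87000000000 b/s × 3.17e-07 s = 27579 bits.
In bytes: 27579 / 8 = 3450 bytes.

3450 bytes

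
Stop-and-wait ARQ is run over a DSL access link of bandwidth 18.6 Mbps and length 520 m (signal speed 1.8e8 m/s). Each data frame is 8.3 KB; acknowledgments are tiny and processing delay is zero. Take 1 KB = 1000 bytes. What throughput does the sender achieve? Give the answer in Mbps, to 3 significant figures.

18.6 Mbps

t_tx = L/R = 66400/18600000 = 0.00356989 s.
t_prop = 520/180000000 = 2.88889e-06 s; RTT = 5.77778e-06 s.
Cycle = t_tx + RTT = 0.00357567 s.
Throughput = L / cycle = 66400 / 0.00357567 = 18.6 Mbps.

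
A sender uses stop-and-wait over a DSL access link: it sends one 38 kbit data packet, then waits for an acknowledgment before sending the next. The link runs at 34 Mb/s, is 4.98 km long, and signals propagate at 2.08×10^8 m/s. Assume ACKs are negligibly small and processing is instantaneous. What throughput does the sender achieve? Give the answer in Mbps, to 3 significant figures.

t_tx = L/R = 38000/34000000 = 0.00111765 s.
t_prop = 4980/208000000 = 2.39423e-05 s; RTT = 4.78846e-05 s.
Cycle = t_tx + RTT = 0.00116553 s.
Throughput = L / cycle = 38000 / 0.00116553 = 32.6 Mbps.

32.6 Mbps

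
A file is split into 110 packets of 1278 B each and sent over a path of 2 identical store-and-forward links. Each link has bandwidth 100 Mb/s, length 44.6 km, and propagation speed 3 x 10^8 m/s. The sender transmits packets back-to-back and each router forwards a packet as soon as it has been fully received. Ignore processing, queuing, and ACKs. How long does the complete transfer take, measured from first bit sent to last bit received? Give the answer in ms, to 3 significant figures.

11.6 ms

Per-hop transmission t_tx = L/R = 10224/100000000 = 0.10224 ms.
Per-hop propagation t_prop = 44600/300000000 = 0.148667 ms.
Pipeline fill: first packet needs 2·t_tx to clear all hops; remaining 109 packets each add one t_tx.
Total = (2+110-1)·t_tx + 2·t_prop = 111·0.10224 + 2·0.148667 = 11.6 ms.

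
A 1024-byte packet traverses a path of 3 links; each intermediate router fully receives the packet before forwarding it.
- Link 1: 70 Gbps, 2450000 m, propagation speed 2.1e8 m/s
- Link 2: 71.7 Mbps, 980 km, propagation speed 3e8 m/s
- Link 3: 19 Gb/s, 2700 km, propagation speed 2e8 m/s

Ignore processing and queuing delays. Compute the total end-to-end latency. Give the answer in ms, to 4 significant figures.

L = 1024 × 8 = 8192 bits.
Transmission delays (L/R per hop): 0.000117029, 0.114254, 0.000431158 ms; sum = 0.114802 ms.
Propagation delays (d/s per hop): 11.6667, 3.26667, 13.5 ms; sum = 28.4333 ms.
End-to-end = 28.55 ms.

28.55 ms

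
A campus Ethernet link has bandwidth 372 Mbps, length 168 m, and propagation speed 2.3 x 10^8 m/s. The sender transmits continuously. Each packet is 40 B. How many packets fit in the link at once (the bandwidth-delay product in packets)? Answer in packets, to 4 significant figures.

Propagation delay = 168 / 2.3e+08 = 7.30435e-07 s.
BDP = R × t_prop = 372000000 × 7.30435e-07 = 271.722 bits.
In packets of 320 bits: 0.8491 packets.

0.8491 packets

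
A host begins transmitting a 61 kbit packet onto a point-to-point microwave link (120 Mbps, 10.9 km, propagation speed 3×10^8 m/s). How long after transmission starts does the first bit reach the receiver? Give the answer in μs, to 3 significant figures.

36.3 μs

First bit experiences only propagation delay: d/s = 10900/300000000 = 36.3 μs.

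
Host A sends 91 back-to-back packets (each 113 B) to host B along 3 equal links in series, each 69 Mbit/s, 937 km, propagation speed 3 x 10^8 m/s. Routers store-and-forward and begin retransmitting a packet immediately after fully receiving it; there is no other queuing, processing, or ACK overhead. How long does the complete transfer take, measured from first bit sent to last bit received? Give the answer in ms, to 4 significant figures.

Per-hop transmission t_tx = L/R = 904/69000000 = 0.0131014 ms.
Per-hop propagation t_prop = 937000/300000000 = 3.12333 ms.
Pipeline fill: first packet needs 3·t_tx to clear all hops; remaining 90 packets each add one t_tx.
Total = (3+91-1)·t_tx + 3·t_prop = 93·0.0131014 + 3·3.12333 = 10.59 ms.

10.59 ms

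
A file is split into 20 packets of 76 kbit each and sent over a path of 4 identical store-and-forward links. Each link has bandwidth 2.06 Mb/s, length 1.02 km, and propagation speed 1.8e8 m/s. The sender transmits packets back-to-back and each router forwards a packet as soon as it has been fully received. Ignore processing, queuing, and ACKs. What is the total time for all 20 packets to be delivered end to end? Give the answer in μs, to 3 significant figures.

Per-hop transmission t_tx = L/R = 76000/2060000 = 36893.2 μs.
Per-hop propagation t_prop = 1020/180000000 = 5.66667 μs.
Pipeline fill: first packet needs 4·t_tx to clear all hops; remaining 19 packets each add one t_tx.
Total = (4+20-1)·t_tx + 4·t_prop = 23·36893.2 + 4·5.66667 = 849000 μs.

849000 μs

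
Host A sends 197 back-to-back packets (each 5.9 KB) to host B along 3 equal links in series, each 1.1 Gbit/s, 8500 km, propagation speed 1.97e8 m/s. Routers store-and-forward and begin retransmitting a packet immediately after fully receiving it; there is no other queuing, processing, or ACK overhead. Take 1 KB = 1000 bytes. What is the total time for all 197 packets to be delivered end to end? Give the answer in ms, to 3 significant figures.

Per-hop transmission t_tx = L/R = 47200/1100000000 = 0.0429091 ms.
Per-hop propagation t_prop = 8500000/197000000 = 43.1472 ms.
Pipeline fill: first packet needs 3·t_tx to clear all hops; remaining 196 packets each add one t_tx.
Total = (3+197-1)·t_tx + 3·t_prop = 199·0.0429091 + 3·43.1472 = 138 ms.

138 ms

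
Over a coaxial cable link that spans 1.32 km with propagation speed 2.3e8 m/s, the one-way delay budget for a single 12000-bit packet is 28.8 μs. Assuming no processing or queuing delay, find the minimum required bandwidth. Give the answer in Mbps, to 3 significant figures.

Propagation delay = 1320 / 2.3e+08 = 5.73913 μs.
Transmission budget = 28.8 − 5.73913 = 23.0609 μs.
R ≥ L / t_tx = 12000 bits / 2.30609e-05 s = 520 Mbps.

520 Mbps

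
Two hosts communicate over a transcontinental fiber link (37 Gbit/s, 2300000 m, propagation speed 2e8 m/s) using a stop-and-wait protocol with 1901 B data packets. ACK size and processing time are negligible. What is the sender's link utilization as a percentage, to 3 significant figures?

0.00179 %

t_tx = L/R = 15208/37000000000 = 4.11027e-07 s.
t_prop = 2300000/200000000 = 0.0115 s; RTT = 0.023 s.
Cycle = t_tx + RTT = 0.0230004 s.
Utilization = t_tx / cycle = 4.11027e-07/0.0230004 = 0.00179 %.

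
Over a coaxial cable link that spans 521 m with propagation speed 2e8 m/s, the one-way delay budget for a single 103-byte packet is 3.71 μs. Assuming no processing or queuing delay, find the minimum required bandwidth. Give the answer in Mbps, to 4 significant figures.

L = 824 bits.
Propagation delay = 521 / 200000000 = 2.605 μs.
Transmission budget = 3.71 − 2.605 = 1.105 μs.
R ≥ L / t_tx = 824 bits / 1.105e-06 s = 745.7 Mbps.

745.7 Mbps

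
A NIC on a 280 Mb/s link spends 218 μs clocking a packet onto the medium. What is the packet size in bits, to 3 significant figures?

L = R × t_tx = 280000000 b/s × 0.000218 s = 61040 bits.

61000 bits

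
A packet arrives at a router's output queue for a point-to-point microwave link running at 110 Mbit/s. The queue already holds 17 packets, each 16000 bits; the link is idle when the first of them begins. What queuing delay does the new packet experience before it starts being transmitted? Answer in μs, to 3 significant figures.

Each queued packet: L/R = 16000/110000000 = 145.455 μs.
17 queued → 2472.73 μs.
Queuing delay = 2470 μs.

2470 μs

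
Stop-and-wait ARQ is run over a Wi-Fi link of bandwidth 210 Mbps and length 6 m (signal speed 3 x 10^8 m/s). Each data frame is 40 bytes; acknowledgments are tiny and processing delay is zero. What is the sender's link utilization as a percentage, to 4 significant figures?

97.44 %

t_tx = L/R = 320/210000000 = 1.52381e-06 s.
t_prop = 6/300000000 = 2e-08 s; RTT = 4e-08 s.
Cycle = t_tx + RTT = 1.56381e-06 s.
Utilization = t_tx / cycle = 1.52381e-06/1.56381e-06 = 97.44 %.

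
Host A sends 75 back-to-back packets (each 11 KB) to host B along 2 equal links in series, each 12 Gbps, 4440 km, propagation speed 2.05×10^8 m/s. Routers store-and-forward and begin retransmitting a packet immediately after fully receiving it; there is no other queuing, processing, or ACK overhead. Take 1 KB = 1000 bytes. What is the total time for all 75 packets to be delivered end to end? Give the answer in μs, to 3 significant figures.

43900 μs

Per-hop transmission t_tx = L/R = 88000/12000000000 = 7.33333 μs.
Per-hop propagation t_prop = 4440000/2.05e+08 = 21658.5 μs.
Pipeline fill: first packet needs 2·t_tx to clear all hops; remaining 74 packets each add one t_tx.
Total = (2+75-1)·t_tx + 2·t_prop = 76·7.33333 + 2·21658.5 = 43900 μs.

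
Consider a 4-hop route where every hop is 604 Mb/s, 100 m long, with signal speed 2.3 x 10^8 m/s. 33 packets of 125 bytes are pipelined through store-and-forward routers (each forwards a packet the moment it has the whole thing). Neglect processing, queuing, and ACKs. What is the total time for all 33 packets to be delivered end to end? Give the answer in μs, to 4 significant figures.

Per-hop transmission t_tx = L/R = 1000/604000000 = 1.65563 μs.
Per-hop propagation t_prop = 100/2.3e+08 = 0.434783 μs.
Pipeline fill: first packet needs 4·t_tx to clear all hops; remaining 32 packets each add one t_tx.
Total = (4+33-1)·t_tx + 4·t_prop = 36·1.65563 + 4·0.434783 = 61.34 μs.

61.34 μs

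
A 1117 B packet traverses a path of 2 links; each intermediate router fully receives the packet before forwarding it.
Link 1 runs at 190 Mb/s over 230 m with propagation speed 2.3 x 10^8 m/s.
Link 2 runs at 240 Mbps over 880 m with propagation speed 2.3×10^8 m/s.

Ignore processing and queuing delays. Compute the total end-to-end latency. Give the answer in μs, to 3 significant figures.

89.1 μs

L = 1117 × 8 = 8936 bits.
Transmission delays (L/R per hop): 47.0316, 37.2333 μs; sum = 84.2649 μs.
Propagation delays (d/s per hop): 1, 3.82609 μs; sum = 4.82609 μs.
End-to-end = 89.1 μs.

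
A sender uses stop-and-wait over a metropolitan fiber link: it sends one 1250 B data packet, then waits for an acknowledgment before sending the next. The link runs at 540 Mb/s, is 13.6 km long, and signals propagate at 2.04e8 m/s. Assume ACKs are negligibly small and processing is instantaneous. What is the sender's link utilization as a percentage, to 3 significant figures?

t_tx = L/R = 10000/540000000 = 1.85185e-05 s.
t_prop = 13600/204000000 = 6.66667e-05 s; RTT = 0.000133333 s.
Cycle = t_tx + RTT = 0.000151852 s.
Utilization = t_tx / cycle = 1.85185e-05/0.000151852 = 12.2 %.

12.2 %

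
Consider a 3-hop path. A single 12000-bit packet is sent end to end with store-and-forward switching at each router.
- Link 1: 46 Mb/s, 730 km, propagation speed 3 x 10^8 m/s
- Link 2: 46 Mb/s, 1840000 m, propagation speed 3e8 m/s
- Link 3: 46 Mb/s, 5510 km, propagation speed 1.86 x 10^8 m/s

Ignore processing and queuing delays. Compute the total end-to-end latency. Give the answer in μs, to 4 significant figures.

Transmission delay per hop = L/R = 12000/46000000 = 260.87 μs; 3 hops → 782.609 μs.
Propagation delays (d/s per hop): 2433.33, 6133.33, 29623.7 μs; sum = 38190.3 μs.
End-to-end = 38970 μs.

38970 μs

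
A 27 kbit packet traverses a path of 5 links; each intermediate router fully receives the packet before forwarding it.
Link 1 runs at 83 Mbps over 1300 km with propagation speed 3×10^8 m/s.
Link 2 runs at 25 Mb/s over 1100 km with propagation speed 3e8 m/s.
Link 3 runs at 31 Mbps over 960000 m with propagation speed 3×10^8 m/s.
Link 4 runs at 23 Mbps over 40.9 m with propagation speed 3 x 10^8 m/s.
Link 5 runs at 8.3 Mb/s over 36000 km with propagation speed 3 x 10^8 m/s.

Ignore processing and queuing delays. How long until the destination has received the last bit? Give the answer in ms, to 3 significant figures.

L = 27000 bits.
Transmission delays (L/R per hop): 0.325301, 1.08, 0.870968, 1.17391, 3.25301 ms; sum = 6.70319 ms.
Propagation delays (d/s per hop): 4.33333, 3.66667, 3.2, 0.000136333, 120 ms; sum = 131.2 ms.
End-to-end = 138 ms.

138 ms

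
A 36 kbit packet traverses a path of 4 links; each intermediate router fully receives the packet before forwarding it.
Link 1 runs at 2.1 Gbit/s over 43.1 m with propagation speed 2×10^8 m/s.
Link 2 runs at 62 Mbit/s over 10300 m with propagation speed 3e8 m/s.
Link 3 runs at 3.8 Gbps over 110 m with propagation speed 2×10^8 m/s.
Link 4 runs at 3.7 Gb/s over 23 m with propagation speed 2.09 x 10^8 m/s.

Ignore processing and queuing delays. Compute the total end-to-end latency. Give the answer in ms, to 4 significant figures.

0.6522 ms

L = 36000 bits.
Transmission delays (L/R per hop): 0.0171429, 0.580645, 0.00947368, 0.00972973 ms; sum = 0.616991 ms.
Propagation delays (d/s per hop): 0.0002155, 0.0343333, 0.00055, 0.000110048 ms; sum = 0.0352089 ms.
End-to-end = 0.6522 ms.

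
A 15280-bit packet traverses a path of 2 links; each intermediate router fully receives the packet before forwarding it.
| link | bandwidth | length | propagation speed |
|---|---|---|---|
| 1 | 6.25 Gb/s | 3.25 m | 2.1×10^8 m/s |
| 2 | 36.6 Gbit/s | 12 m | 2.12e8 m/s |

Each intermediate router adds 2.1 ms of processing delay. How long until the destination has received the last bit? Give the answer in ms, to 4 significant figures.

2.103 ms

Transmission delays (L/R per hop): 0.0024448, 0.000417486 ms; sum = 0.00286229 ms.
Propagation delays (d/s per hop): 1.54762e-05, 5.66038e-05 ms; sum = 7.208e-05 ms.
Processing at 1 router(s): 1 × 2.1 ms = 2.1 ms.
End-to-end = 2.103 ms.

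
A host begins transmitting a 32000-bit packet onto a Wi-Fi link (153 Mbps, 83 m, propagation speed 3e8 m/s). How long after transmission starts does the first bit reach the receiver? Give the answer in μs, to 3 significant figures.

0.277 μs

First bit experiences only propagation delay: d/s = 83/300000000 = 0.277 μs.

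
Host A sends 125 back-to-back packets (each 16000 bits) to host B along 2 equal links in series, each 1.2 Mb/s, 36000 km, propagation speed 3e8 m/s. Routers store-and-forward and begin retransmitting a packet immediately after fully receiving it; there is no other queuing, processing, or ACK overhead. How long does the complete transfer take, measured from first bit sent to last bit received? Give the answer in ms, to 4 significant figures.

Per-hop transmission t_tx = L/R = 16000/1200000 = 13.3333 ms.
Per-hop propagation t_prop = 36000000/300000000 = 120 ms.
Pipeline fill: first packet needs 2·t_tx to clear all hops; remaining 124 packets each add one t_tx.
Total = (2+125-1)·t_tx + 2·t_prop = 126·13.3333 + 2·120 = 1920 ms.

1920 ms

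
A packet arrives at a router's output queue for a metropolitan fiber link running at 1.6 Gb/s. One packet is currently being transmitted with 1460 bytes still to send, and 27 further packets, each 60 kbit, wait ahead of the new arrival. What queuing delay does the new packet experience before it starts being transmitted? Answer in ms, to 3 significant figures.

1.02 ms

Each queued packet: L/R = 60000/1600000000 = 0.0375 ms.
27 queued → 1.0125 ms.
Plus remaining 11680 bits of current packet: 0.0073 ms.
Queuing delay = 1.02 ms.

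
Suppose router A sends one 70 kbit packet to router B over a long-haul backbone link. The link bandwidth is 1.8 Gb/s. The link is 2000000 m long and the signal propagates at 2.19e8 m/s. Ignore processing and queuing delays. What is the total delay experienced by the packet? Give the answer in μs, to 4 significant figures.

L = 70000 bits.
Transmission delay = L/R = 70000 / 1800000000 = 38.8889 μs.
Propagation delay = d/s = 2000000 m / 219000000 m/s = 9132.42 μs.
Total = 9171 μs.

9171 μs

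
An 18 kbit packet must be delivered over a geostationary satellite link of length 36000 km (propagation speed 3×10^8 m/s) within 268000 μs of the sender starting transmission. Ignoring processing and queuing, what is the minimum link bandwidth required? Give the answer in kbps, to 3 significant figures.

122 kbps

Propagation delay = 36000000 / 300000000 = 120000 μs.
Transmission budget = 268000 − 120000 = 148000 μs.
R ≥ L / t_tx = 18000 bits / 0.148 s = 122 kbps.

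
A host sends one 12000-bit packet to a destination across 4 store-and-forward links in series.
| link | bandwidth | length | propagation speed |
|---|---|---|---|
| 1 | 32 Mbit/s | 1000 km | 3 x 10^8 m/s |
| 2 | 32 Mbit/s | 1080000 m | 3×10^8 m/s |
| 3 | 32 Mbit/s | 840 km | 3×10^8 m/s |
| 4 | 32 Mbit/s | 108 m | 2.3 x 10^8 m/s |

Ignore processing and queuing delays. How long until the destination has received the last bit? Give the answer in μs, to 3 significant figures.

Transmission delay per hop = L/R = 12000/32000000 = 375 μs; 4 hops → 1500 μs.
Propagation delays (d/s per hop): 3333.33, 3600, 2800, 0.469565 μs; sum = 9733.8 μs.
End-to-end = 11200 μs.

11200 μs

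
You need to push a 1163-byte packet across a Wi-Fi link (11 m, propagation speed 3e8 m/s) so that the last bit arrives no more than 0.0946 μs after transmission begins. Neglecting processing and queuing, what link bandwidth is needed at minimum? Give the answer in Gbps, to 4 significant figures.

160.6 Gbps

L = 9304 bits.
Propagation delay = 11 / 300000000 = 0.0366667 μs.
Transmission budget = 0.0946 − 0.0366667 = 0.0579333 μs.
R ≥ L / t_tx = 9304 bits / 5.79333e-08 s = 160.6 Gbps.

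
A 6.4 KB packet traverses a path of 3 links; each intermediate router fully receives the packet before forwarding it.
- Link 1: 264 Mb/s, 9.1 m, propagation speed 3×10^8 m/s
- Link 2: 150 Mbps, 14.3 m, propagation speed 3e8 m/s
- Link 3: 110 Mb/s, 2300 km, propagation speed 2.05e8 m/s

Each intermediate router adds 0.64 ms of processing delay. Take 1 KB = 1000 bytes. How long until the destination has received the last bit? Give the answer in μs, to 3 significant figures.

L = 51200 bits.
Transmission delays (L/R per hop): 193.939, 341.333, 465.455 μs; sum = 1000.73 μs.
Propagation delays (d/s per hop): 0.0303333, 0.0476667, 11219.5 μs; sum = 11219.6 μs.
Processing at 2 router(s): 2 × 0.64 ms = 1280 μs.
End-to-end = 13500 μs.

13500 μs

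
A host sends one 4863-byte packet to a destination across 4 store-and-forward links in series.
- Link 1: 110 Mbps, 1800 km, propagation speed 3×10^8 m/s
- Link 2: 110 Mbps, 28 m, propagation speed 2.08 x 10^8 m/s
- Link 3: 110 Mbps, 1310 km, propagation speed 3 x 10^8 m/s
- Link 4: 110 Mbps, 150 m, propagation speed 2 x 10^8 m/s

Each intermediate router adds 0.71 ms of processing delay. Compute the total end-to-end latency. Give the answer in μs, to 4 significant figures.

L = 4863 × 8 = 38904 bits.
Transmission delay per hop = L/R = 38904/110000000 = 353.673 μs; 4 hops → 1414.69 μs.
Propagation delays (d/s per hop): 6000, 0.134615, 4366.67, 0.75 μs; sum = 10367.6 μs.
Processing at 3 router(s): 3 × 0.71 ms = 2130 μs.
End-to-end = 13910 μs.

13910 μs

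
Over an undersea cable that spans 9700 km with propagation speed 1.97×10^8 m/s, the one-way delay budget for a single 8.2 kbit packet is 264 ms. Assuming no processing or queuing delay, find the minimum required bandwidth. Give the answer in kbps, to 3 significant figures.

Propagation delay = 9700000 / 197000000 = 49.2386 ms.
Transmission budget = 264 − 49.2386 = 214.761 ms.
R ≥ L / t_tx = 8200 bits / 0.214761 s = 38.2 kbps.

38.2 kbps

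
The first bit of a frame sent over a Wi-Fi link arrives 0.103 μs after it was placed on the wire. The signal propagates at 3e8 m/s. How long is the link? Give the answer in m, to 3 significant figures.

30.9 m

d = s × t_prop = 300000000 × 1.03e-07 = 30.9 m.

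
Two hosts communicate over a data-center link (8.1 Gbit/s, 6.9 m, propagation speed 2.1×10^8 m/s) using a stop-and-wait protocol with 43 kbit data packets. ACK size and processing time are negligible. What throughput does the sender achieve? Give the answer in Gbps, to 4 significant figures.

8.001 Gbps

t_tx = L/R = 43000/8100000000 = 5.30864e-06 s.
t_prop = 6.9/210000000 = 3.28571e-08 s; RTT = 6.57143e-08 s.
Cycle = t_tx + RTT = 5.37436e-06 s.
Throughput = L / cycle = 43000 / 5.37436e-06 = 8.001 Gbps.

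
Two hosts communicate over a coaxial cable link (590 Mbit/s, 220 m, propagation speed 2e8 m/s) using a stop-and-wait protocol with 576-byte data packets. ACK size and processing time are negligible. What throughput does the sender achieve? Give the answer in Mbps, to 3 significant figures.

460 Mbps

t_tx = L/R = 4608/590000000 = 7.81017e-06 s.
t_prop = 220/200000000 = 1.1e-06 s; RTT = 2.2e-06 s.
Cycle = t_tx + RTT = 1.00102e-05 s.
Throughput = L / cycle = 4608 / 1.00102e-05 = 460 Mbps.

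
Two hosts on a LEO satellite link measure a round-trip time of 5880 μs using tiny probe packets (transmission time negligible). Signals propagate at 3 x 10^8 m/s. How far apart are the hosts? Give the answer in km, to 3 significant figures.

One-way propagation = RTT/2 = 2940 μs.
d = s × t = 300000000 × 0.00294 = 882 km.

882 km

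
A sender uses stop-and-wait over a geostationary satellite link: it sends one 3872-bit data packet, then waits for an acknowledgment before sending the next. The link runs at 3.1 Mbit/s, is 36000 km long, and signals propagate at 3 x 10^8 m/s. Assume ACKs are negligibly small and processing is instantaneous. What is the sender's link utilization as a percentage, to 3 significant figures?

0.518 %

t_tx = L/R = 3872/3100000 = 0.00124903 s.
t_prop = 36000000/300000000 = 0.12 s; RTT = 0.24 s.
Cycle = t_tx + RTT = 0.241249 s.
Utilization = t_tx / cycle = 0.00124903/0.241249 = 0.518 %.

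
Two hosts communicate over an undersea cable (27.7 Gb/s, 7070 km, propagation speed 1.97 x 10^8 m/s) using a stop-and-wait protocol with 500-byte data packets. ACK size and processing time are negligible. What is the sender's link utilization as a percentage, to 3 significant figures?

t_tx = L/R = 4000/27700000000 = 1.44404e-07 s.
t_prop = 7070000/197000000 = 0.0358883 s; RTT = 0.0717766 s.
Cycle = t_tx + RTT = 0.0717768 s.
Utilization = t_tx / cycle = 1.44404e-07/0.0717768 = 0.000201 %.

0.000201 %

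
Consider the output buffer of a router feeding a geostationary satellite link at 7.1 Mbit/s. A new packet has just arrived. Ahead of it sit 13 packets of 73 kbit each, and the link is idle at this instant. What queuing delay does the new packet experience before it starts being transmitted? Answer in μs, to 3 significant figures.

Each queued packet: L/R = 73000/7100000 = 10281.7 μs.
13 queued → 133662 μs.
Queuing delay = 134000 μs.

134000 μs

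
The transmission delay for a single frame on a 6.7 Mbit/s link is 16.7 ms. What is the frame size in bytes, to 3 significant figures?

L = R × t_tx = 6700000 b/s × 0.0167 s = 111890 bits.
In bytes: 111890 / 8 = 14000 bytes.

14000 bytes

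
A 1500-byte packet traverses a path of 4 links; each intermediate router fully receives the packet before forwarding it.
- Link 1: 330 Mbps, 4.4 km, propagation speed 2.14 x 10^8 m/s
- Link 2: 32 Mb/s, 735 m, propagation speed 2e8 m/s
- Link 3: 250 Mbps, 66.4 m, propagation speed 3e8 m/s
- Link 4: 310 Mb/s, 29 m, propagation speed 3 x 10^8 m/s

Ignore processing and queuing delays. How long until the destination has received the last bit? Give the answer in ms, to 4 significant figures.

0.5226 ms

L = 1500 × 8 = 12000 bits.
Transmission delays (L/R per hop): 0.0363636, 0.375, 0.048, 0.0387097 ms; sum = 0.498073 ms.
Propagation delays (d/s per hop): 0.0205607, 0.003675, 0.000221333, 9.66667e-05 ms; sum = 0.0245537 ms.
End-to-end = 0.5226 ms.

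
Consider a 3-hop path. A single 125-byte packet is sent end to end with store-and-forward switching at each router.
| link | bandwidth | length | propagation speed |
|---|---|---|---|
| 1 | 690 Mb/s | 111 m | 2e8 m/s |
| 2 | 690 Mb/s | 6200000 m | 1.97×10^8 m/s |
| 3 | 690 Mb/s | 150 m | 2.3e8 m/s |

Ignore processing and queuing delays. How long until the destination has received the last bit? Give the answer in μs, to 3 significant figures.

31500 μs

L = 125 × 8 = 1000 bits.
Transmission delay per hop = L/R = 1000/690000000 = 1.44928 μs; 3 hops → 4.34783 μs.
Propagation delays (d/s per hop): 0.555, 31472.1, 0.652174 μs; sum = 31473.3 μs.
End-to-end = 31500 μs.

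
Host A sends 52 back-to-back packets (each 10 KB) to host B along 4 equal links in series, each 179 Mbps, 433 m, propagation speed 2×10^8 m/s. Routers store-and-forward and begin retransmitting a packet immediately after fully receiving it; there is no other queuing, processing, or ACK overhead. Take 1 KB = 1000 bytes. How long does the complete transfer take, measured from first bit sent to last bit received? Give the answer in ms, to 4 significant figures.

24.59 ms

Per-hop transmission t_tx = L/R = 80000/179000000 = 0.446927 ms.
Per-hop propagation t_prop = 433/200000000 = 0.002165 ms.
Pipeline fill: first packet needs 4·t_tx to clear all hops; remaining 51 packets each add one t_tx.
Total = (4+52-1)·t_tx + 4·t_prop = 55·0.446927 + 4·0.002165 = 24.59 ms.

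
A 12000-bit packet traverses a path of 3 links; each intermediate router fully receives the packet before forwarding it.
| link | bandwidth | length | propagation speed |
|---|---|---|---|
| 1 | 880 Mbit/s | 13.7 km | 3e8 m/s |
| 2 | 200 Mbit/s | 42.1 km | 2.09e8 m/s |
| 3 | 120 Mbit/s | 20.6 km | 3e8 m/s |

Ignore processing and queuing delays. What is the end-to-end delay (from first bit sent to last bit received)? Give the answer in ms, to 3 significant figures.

Transmission delays (L/R per hop): 0.0136364, 0.06, 0.1 ms; sum = 0.173636 ms.
Propagation delays (d/s per hop): 0.0456667, 0.201435, 0.0686667 ms; sum = 0.315769 ms.
End-to-end = 0.489 ms.

0.489 ms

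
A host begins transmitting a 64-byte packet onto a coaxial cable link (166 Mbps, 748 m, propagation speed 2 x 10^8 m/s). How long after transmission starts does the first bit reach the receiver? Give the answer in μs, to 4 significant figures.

3.740 μs

First bit experiences only propagation delay: d/s = 748/200000000 = 3.740 μs.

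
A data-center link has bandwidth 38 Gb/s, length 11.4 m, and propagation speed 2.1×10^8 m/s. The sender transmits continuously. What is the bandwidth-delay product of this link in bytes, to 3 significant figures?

Propagation delay = 11.4 / 210000000 = 5.42857e-08 s.
BDP = R × t_prop = 38000000000 × 5.42857e-08 = 2062.86 bits.
In bytes: 2062.86/8 = 258 bytes.

258 bytes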